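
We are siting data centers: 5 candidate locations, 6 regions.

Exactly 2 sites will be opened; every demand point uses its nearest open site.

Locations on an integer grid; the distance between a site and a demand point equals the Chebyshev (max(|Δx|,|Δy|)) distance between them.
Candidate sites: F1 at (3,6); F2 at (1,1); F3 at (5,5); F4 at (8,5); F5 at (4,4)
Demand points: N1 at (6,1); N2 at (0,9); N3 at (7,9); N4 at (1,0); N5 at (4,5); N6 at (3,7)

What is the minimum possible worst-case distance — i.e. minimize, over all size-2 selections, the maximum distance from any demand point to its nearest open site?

Open {F1, F5}.
  Farthest demand point is N3 at distance 4 (to F1); all others are ≤ 4.
With {F1, F2} the worst case is 5.
With {F1, F3} the worst case is 5.
No size-2 selection achieves below 4.

4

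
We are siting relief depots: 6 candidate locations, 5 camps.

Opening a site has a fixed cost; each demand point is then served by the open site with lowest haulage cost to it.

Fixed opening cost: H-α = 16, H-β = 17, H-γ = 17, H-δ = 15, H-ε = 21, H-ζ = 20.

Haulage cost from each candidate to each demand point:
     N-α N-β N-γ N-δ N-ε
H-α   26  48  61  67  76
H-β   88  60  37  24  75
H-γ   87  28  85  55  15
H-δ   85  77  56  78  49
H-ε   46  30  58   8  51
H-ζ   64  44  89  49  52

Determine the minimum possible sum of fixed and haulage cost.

180

Open {H-α, H-β, H-γ}: assign each demand point to its cheapest open site.
  N-α→H-α 26, N-β→H-γ 28, N-γ→H-β 37, N-δ→H-β 24, N-ε→H-γ 15
  haulage cost 130, fixed 50 → total 180.
Compare {H-α, H-β, H-γ, H-ε}: haulage cost 114 + fixed 71 = 185.
Compare {H-α, H-γ, H-ε}: haulage cost 135 + fixed 54 = 189.
Compare {H-β, H-γ, H-ε}: haulage cost 134 + fixed 55 = 189.
All other subsets cost ≥ 185. Minimum total cost: 180.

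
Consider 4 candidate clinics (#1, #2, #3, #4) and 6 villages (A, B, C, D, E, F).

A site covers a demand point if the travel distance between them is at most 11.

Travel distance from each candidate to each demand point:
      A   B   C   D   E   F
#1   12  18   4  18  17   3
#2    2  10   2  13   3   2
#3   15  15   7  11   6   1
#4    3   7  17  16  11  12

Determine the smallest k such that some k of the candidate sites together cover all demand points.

2

Coverage sets (demand points within 11 of each site):
  #1: {C, F}
  #2: {A, B, C, E, F}
  #3: {C, D, E, F}
  #4: {A, B, E}
No single site covers all 6 demand points.
But {#2, #3} covers everything, so the minimum is 2.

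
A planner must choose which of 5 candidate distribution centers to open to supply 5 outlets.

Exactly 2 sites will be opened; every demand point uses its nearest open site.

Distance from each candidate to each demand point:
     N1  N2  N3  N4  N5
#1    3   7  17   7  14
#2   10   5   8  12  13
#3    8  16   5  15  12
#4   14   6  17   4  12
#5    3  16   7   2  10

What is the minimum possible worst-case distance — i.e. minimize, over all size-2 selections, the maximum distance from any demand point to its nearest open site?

10

Open {#1, #5}.
  Farthest demand point is N5 at distance 10 (to #5); all others are ≤ 10.
With {#2, #5} the worst case is 10.
With {#4, #5} the worst case is 10.
No size-2 selection achieves below 10.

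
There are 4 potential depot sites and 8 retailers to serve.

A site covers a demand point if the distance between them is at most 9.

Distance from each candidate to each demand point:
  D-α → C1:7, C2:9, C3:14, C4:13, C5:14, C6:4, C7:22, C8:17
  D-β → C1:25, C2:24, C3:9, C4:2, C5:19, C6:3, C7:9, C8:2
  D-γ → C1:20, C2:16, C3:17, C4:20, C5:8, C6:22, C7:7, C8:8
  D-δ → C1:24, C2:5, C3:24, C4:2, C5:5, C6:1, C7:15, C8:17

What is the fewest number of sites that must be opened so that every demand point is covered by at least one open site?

Coverage sets (demand points within 9 of each site):
  D-α: {C1, C2, C6}
  D-β: {C3, C4, C6, C7, C8}
  D-γ: {C5, C7, C8}
  D-δ: {C2, C4, C5, C6}
No 2 sites suffice: every size-2 union leaves at least one demand point uncovered.
But {D-α, D-β, D-γ} covers everything, so the minimum is 3.

3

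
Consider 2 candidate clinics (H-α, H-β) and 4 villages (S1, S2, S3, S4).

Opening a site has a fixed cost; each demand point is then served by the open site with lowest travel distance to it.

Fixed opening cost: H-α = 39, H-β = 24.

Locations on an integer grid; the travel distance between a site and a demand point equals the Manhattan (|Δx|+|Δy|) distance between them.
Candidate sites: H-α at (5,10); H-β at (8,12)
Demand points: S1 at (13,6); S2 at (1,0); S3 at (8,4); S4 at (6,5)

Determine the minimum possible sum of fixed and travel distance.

Open {H-β}: assign each demand point to its cheapest open site.
  S1→H-β 11, S2→H-β 19, S3→H-β 8, S4→H-β 9
  travel distance 47, fixed 24 → total 71.
Compare {H-α}: travel distance 41 + fixed 39 = 80.
Compare {H-α, H-β}: travel distance 39 + fixed 63 = 102.

71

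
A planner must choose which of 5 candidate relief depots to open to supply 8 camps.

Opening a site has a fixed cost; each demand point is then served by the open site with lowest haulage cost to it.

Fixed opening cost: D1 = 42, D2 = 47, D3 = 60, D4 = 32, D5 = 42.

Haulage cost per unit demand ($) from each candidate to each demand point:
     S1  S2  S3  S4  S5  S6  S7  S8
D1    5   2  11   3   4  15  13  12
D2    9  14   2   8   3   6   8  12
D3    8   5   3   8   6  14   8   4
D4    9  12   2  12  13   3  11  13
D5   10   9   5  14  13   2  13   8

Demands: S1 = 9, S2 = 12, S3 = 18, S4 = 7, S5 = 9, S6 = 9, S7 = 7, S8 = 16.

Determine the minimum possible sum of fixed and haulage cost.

Open {D1, D3, D4}: assign each demand point to its cheapest open site.
  S1→D1 9×5=45, S2→D1 12×2=24, S3→D4 18×2=36, S4→D1 7×3=21, S5→D1 9×4=36, S6→D4 9×3=27, S7→D3 7×8=56, S8→D3 16×4=64
  haulage cost 309, fixed 134 → total 443.
Compare {D1, D3, D5}: haulage cost 318 + fixed 144 = 462.
Compare {D1, D2, D3}: haulage cost 327 + fixed 149 = 476.
Compare {D1, D3, D4, D5}: haulage cost 300 + fixed 176 = 476.
All other subsets cost ≥ 462. Minimum total cost: 443.

443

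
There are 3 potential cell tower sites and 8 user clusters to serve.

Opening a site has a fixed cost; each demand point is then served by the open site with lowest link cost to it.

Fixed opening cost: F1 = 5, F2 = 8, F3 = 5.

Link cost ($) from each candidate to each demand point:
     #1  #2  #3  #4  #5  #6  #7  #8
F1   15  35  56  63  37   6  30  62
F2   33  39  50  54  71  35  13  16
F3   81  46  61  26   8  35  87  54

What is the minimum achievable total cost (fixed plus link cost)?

Open {F1, F2, F3}: assign each demand point to its cheapest open site.
  #1→F1 15, #2→F1 35, #3→F2 50, #4→F3 26, #5→F3 8, #6→F1 6, #7→F2 13, #8→F2 16
  link cost 169, fixed 18 → total 187.
Compare {F2, F3}: link cost 220 + fixed 13 = 233.
Compare {F1, F2}: link cost 226 + fixed 13 = 239.
Compare {F1, F3}: link cost 230 + fixed 10 = 240.
All other subsets cost ≥ 233. Minimum total cost: 187.

187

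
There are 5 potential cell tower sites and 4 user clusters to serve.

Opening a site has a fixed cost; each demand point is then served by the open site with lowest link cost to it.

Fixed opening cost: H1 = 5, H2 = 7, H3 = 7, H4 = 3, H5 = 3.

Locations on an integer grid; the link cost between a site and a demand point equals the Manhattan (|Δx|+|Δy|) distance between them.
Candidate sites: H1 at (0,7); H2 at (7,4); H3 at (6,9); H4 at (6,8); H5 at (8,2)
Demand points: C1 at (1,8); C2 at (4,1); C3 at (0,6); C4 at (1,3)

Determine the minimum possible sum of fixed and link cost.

Open {H1, H5}: assign each demand point to its cheapest open site.
  C1→H1 2, C2→H5 5, C3→H1 1, C4→H1 5
  link cost 13, fixed 8 → total 21.
Compare {H1}: link cost 18 + fixed 5 = 23.
Compare {H1, H4, H5}: link cost 13 + fixed 11 = 24.
Compare {H1, H4}: link cost 17 + fixed 8 = 25.
All other subsets cost ≥ 23. Minimum total cost: 21.

21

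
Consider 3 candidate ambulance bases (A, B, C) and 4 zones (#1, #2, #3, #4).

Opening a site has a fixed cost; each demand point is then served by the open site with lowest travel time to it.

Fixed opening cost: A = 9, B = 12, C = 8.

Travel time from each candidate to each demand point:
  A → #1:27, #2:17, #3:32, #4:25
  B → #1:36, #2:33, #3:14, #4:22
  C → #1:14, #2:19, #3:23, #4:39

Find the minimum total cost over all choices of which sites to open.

89

Open {B, C}: assign each demand point to its cheapest open site.
  #1→C 14, #2→C 19, #3→B 14, #4→B 22
  travel time 69, fixed 20 → total 89.
Compare {A, C}: travel time 79 + fixed 17 = 96.
Compare {A, B, C}: travel time 67 + fixed 29 = 96.
Compare {A, B}: travel time 80 + fixed 21 = 101.
All other subsets cost ≥ 96. Minimum total cost: 89.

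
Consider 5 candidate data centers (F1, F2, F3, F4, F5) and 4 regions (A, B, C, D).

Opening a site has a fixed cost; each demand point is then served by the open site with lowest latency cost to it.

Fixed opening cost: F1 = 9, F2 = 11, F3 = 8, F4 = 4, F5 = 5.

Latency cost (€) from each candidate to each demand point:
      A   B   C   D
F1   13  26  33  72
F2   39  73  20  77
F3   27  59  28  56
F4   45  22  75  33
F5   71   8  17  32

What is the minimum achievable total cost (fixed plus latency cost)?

Open {F1, F5}: assign each demand point to its cheapest open site.
  A→F1 13, B→F5 8, C→F5 17, D→F5 32
  latency cost 70, fixed 14 → total 84.
Compare {F1, F4, F5}: latency cost 70 + fixed 18 = 88.
Compare {F1, F3, F5}: latency cost 70 + fixed 22 = 92.
Compare {F1, F2, F5}: latency cost 70 + fixed 25 = 95.
All other subsets cost ≥ 88. Minimum total cost: 84.

84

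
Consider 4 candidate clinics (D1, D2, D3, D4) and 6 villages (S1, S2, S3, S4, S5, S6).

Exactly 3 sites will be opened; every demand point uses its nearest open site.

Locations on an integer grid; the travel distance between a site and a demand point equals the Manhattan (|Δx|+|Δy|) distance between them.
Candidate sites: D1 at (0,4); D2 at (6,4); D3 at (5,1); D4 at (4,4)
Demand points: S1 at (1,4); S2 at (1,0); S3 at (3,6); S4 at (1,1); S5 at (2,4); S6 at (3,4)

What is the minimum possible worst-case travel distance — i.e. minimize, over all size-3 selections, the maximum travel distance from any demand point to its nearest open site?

Open {D1, D2, D3}.
  Farthest demand point is S2 at travel distance 5 (to D1); all others are ≤ 5.
With {D1, D2, D4} the worst case is 5.
With {D1, D3, D4} the worst case is 5.
No size-3 selection achieves below 5.

5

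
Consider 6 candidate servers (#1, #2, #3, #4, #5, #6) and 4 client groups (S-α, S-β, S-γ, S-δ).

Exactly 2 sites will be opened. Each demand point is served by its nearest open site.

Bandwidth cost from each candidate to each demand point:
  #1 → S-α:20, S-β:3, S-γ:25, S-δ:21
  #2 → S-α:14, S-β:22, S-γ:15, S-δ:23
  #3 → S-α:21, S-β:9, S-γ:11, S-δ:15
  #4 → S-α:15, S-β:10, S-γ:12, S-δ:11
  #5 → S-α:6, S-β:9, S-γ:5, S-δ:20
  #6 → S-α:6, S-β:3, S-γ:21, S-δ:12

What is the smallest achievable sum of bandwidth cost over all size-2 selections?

Open {#5, #6}.
  S-α→#5 6, S-β→#6 3, S-γ→#5 5, S-δ→#6 12  ⇒ total 26.
Compare {#4, #5}: total 31.
Compare {#3, #6}: total 32.
No size-2 selection does better; minimum is 26.

26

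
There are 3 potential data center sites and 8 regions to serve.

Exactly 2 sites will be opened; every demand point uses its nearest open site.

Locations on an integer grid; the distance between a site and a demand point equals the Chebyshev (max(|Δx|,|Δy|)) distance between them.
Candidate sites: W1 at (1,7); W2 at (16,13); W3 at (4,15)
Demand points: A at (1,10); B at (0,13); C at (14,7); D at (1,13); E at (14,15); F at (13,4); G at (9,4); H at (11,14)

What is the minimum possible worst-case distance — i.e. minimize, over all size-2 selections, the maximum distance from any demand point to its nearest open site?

9

Open {W1, W2}.
  Farthest demand point is F at distance 9 (to W2); all others are ≤ 9.
With {W2, W3} the worst case is 9.
With {W1, W3} the worst case is 11.
No size-2 selection achieves below 9.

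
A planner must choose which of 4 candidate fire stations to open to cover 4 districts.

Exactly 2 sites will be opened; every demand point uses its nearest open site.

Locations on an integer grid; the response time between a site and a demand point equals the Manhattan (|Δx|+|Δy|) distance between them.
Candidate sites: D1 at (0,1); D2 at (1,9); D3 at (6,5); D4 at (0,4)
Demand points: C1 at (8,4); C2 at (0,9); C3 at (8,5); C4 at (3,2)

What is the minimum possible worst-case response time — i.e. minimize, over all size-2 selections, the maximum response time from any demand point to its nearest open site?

5

Open {D3, D4}.
  Farthest demand point is C2 at response time 5 (to D4); all others are ≤ 5.
With {D2, D3} the worst case is 6.
With {D1, D3} the worst case is 8.
No size-2 selection achieves below 5.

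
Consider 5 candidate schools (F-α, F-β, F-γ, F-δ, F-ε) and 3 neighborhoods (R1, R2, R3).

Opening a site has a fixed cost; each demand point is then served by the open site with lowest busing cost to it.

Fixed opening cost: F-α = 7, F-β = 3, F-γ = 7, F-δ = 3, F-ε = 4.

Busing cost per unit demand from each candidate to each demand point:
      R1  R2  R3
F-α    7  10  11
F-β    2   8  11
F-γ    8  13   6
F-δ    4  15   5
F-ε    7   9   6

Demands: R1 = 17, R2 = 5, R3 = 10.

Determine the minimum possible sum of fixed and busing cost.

130

Open {F-β, F-δ}: assign each demand point to its cheapest open site.
  R1→F-β 17×2=34, R2→F-β 5×8=40, R3→F-δ 10×5=50
  busing cost 124, fixed 6 → total 130.
Compare {F-β, F-δ, F-ε}: busing cost 124 + fixed 10 = 134.
Compare {F-α, F-β, F-δ}: busing cost 124 + fixed 13 = 137.
Compare {F-β, F-γ, F-δ}: busing cost 124 + fixed 13 = 137.
All other subsets cost ≥ 134. Minimum total cost: 130.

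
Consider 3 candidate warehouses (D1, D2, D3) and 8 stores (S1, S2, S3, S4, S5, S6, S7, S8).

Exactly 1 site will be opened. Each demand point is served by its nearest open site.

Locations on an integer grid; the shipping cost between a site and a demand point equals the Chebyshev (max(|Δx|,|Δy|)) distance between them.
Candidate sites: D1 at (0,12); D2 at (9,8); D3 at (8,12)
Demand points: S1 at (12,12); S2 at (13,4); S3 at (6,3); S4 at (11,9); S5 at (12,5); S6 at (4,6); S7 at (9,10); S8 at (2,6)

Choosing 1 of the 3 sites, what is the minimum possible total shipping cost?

32

Open {D2}.
  S1→D2 4, S2→D2 4, S3→D2 5, S4→D2 2, S5→D2 3, S6→D2 5, S7→D2 2, S8→D2 7  ⇒ total 32.
Compare {D3}: total 45.
Compare {D1}: total 78.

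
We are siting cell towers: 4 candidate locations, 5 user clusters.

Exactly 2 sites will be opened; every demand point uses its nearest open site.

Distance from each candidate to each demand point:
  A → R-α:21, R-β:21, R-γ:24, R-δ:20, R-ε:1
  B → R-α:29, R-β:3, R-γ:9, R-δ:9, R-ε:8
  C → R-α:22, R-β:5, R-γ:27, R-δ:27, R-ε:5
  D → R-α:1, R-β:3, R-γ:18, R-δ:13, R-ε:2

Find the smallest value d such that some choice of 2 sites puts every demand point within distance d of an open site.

Open {B, D}.
  Farthest demand point is R-γ at distance 9 (to B); all others are ≤ 9.
With {A, D} the worst case is 18.
With {C, D} the worst case is 18.
No size-2 selection achieves below 9.

9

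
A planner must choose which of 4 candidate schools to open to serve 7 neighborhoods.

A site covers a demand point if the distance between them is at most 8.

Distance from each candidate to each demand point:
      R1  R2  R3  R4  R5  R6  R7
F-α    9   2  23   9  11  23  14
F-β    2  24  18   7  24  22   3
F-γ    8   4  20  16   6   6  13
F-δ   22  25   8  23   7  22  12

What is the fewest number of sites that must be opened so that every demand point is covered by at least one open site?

3

Coverage sets (demand points within 8 of each site):
  F-α: {R2}
  F-β: {R1, R4, R7}
  F-γ: {R1, R2, R5, R6}
  F-δ: {R3, R5}
No 2 sites suffice: every size-2 union leaves at least one demand point uncovered.
But {F-β, F-γ, F-δ} covers everything, so the minimum is 3.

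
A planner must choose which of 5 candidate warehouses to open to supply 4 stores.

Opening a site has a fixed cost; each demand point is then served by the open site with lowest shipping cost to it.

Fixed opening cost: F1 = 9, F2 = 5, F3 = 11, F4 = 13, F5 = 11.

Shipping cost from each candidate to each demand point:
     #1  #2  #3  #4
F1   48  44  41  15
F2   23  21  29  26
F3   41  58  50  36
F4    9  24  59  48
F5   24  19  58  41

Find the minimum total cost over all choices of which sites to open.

Open {F1, F2, F4}: assign each demand point to its cheapest open site.
  #1→F4 9, #2→F2 21, #3→F2 29, #4→F1 15
  shipping cost 74, fixed 27 → total 101.
Compare {F1, F2}: shipping cost 88 + fixed 14 = 102.
Compare {F2, F4}: shipping cost 85 + fixed 18 = 103.
Compare {F2}: shipping cost 99 + fixed 5 = 104.
All other subsets cost ≥ 102. Minimum total cost: 101.

101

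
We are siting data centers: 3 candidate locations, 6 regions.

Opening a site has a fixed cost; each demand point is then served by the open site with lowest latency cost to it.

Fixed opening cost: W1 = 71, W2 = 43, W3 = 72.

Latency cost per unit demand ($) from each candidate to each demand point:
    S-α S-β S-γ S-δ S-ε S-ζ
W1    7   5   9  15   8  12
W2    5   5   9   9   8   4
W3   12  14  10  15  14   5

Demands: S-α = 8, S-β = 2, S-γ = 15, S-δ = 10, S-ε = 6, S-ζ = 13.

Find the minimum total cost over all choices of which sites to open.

418

Open {W2}: assign each demand point to its cheapest open site.
  S-α→W2 8×5=40, S-β→W2 2×5=10, S-γ→W2 15×9=135, S-δ→W2 10×9=90, S-ε→W2 6×8=48, S-ζ→W2 13×4=52
  latency cost 375, fixed 43 → total 418.
Compare {W1, W2}: latency cost 375 + fixed 114 = 489.
Compare {W2, W3}: latency cost 375 + fixed 115 = 490.
Compare {W1, W2, W3}: latency cost 375 + fixed 186 = 561.
All other subsets cost ≥ 489. Minimum total cost: 418.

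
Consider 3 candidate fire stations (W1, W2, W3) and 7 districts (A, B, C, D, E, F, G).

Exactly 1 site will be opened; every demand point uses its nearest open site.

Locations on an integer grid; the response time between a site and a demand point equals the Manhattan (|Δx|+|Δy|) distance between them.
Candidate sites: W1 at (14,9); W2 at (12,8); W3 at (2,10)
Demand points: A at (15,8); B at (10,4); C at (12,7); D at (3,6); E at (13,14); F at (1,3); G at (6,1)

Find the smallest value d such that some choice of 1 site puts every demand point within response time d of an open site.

Open {W3}.
  Farthest demand point is A at response time 15 (to W3); all others are ≤ 15.
With {W2} the worst case is 16.
With {W1} the worst case is 19.
No size-1 selection achieves below 15.

15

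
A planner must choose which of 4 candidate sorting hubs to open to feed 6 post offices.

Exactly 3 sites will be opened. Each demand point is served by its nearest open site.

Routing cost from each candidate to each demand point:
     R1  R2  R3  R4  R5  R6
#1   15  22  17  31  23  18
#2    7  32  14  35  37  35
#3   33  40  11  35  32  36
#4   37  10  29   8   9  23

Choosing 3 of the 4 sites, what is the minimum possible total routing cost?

66

Open {#1, #2, #4}.
  R1→#2 7, R2→#4 10, R3→#2 14, R4→#4 8, R5→#4 9, R6→#1 18  ⇒ total 66.
Compare {#2, #3, #4}: total 68.
Compare {#1, #3, #4}: total 71.
No size-3 selection does better; minimum is 66.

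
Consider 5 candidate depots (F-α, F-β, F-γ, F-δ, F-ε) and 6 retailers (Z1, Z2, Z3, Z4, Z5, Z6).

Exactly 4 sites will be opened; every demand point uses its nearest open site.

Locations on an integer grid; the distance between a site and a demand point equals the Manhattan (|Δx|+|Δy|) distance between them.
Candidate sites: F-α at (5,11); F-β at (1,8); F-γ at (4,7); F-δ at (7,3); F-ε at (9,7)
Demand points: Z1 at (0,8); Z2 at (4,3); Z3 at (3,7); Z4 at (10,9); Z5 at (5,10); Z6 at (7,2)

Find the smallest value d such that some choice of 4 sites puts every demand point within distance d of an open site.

Open {F-α, F-β, F-δ, F-ε}.
  Farthest demand point is Z2 at distance 3 (to F-δ); all others are ≤ 3.
With {F-β, F-γ, F-δ, F-ε} the worst case is 4.
With {F-α, F-γ, F-δ, F-ε} the worst case is 5.
No size-4 selection achieves below 3.

3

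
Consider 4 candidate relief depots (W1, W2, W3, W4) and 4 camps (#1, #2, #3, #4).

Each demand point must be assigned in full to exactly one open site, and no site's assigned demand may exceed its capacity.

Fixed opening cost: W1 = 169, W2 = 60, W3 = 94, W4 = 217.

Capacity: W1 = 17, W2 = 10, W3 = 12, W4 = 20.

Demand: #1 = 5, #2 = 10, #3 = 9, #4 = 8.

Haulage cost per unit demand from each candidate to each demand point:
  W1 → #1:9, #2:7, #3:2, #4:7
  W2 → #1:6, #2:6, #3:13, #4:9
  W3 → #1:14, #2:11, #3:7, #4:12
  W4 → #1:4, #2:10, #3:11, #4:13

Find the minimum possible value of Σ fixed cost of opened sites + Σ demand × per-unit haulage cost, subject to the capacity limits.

527

Open {W1, W2, W3}; cheapest assignment that respects the capacities:
  W1 (cap 17, load 17): #3, #4 — cost 9×2 + 8×7 = 74
  W2 (cap 10, load 10): #2 — cost 10×6 = 60
  W3 (cap 12, load 5): #1 — cost 5×14 = 70
  Shipping 204, fixed 323 → total 527.
  Any other capacity-feasible assignment to {W1, W2, W3} ships for at least 204.
Compare {W1, W4}: its best feasible assignment gives total 580.
Compare {W1, W2, W4}: its best feasible assignment gives total 600.
Every other set of open sites that can feasibly serve all demand totals ≥ 580 even under its best assignment. Minimum: 527.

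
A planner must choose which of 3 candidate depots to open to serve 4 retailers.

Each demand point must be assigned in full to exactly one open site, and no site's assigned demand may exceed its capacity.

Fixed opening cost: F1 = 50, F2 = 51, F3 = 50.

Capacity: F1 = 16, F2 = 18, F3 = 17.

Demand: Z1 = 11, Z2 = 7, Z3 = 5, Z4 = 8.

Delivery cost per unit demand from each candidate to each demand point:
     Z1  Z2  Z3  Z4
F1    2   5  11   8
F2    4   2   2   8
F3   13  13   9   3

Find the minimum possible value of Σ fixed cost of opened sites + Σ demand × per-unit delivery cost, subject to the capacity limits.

221

Open {F1, F2, F3}; cheapest assignment that respects the capacities:
  F1 (cap 16, load 11): Z1 — cost 11×2 = 22
  F2 (cap 18, load 12): Z2, Z3 — cost 7×2 + 5×2 = 24
  F3 (cap 17, load 8): Z4 — cost 8×3 = 24
  Shipping 70, fixed 151 → total 221.
  Any other capacity-feasible assignment to {F1, F2, F3} ships for at least 70.
Compare {F2, F3}: its best feasible assignment gives total 228.
Compare {F1, F2}: its best feasible assignment gives total 254.
Every other set of open sites that can feasibly serve all demand totals ≥ 228 even under its best assignment. Minimum: 221.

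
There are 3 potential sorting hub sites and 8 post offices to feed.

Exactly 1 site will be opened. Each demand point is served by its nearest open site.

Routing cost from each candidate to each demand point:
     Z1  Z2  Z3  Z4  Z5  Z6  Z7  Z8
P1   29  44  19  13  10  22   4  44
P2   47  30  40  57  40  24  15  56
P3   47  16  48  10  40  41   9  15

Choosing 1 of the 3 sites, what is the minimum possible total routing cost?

185

Open {P1}.
  Z1→P1 29, Z2→P1 44, Z3→P1 19, Z4→P1 13, Z5→P1 10, Z6→P1 22, Z7→P1 4, Z8→P1 44  ⇒ total 185.
Compare {P3}: total 226.
Compare {P2}: total 309.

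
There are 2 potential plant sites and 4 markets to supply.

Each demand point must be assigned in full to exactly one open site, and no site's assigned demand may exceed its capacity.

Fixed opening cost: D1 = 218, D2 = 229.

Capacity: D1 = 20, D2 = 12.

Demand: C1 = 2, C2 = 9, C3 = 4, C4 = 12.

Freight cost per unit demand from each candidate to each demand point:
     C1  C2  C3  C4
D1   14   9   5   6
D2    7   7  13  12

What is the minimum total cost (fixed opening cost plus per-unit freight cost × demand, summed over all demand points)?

616

Open {D1, D2}; cheapest assignment that respects the capacities:
  D1 (cap 20, load 16): C3, C4 — cost 4×5 + 12×6 = 92
  D2 (cap 12, load 11): C1, C2 — cost 2×7 + 9×7 = 77
  Shipping 169, fixed 447 → total 616.
  Any other capacity-feasible assignment to {D1, D2} ships for at least 169.
Total demand is 27 and no other set of sites has combined capacity ≥ 27, so {D1, D2} is the only feasible choice of open sites. Minimum: 616.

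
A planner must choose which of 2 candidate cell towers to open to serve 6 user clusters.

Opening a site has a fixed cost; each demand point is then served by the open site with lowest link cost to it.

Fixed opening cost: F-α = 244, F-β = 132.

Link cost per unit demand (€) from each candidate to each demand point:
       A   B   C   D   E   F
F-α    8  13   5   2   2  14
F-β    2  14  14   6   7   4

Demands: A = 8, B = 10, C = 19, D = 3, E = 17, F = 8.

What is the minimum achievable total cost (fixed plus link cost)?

685

Open {F-α}: assign each demand point to its cheapest open site.
  A→F-α 8×8=64, B→F-α 10×13=130, C→F-α 19×5=95, D→F-α 3×2=6, E→F-α 17×2=34, F→F-α 8×14=112
  link cost 441, fixed 244 → total 685.
Compare {F-α, F-β}: link cost 313 + fixed 376 = 689.
Compare {F-β}: link cost 591 + fixed 132 = 723.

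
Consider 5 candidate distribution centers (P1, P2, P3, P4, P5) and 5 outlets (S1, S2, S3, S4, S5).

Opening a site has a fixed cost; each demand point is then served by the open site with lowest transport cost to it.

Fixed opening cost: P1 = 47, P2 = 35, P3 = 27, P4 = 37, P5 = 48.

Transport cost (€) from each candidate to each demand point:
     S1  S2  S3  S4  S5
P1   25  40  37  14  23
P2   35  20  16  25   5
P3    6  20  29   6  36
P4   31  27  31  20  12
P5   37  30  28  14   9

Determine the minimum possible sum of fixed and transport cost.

Open {P2, P3}: assign each demand point to its cheapest open site.
  S1→P3 6, S2→P2 20, S3→P2 16, S4→P3 6, S5→P2 5
  transport cost 53, fixed 62 → total 115.
Compare {P3}: transport cost 97 + fixed 27 = 124.
Compare {P2}: transport cost 101 + fixed 35 = 136.
Compare {P3, P4}: transport cost 73 + fixed 64 = 137.
All other subsets cost ≥ 124. Minimum total cost: 115.

115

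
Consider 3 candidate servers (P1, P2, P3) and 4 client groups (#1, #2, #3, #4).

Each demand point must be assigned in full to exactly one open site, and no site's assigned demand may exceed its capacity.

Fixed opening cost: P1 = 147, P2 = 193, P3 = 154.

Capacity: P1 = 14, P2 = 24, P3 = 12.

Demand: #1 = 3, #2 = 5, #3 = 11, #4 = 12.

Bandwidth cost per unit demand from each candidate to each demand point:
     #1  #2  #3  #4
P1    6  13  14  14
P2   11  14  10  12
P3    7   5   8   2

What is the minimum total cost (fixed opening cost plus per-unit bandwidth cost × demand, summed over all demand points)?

Open {P2, P3}; cheapest assignment that respects the capacities:
  P2 (cap 24, load 19): #1, #2, #3 — cost 3×11 + 5×14 + 11×10 = 213
  P3 (cap 12, load 12): #4 — cost 12×2 = 24
  Shipping 237, fixed 347 → total 584.
  Any other capacity-feasible assignment to {P2, P3} ships for at least 237.
Compare {P1, P2}: its best feasible assignment gives total 677.
Compare {P1, P2, P3}: its best feasible assignment gives total 711.
Every other set of open sites that can feasibly serve all demand totals ≥ 677 even under its best assignment. Minimum: 584.

584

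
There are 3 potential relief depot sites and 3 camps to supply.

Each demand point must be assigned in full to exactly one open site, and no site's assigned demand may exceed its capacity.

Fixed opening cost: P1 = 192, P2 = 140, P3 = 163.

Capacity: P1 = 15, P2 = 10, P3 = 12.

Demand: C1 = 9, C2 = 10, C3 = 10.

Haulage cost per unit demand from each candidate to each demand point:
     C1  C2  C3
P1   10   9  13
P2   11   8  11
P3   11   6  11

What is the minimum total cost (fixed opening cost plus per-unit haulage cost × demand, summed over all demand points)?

755

Open {P1, P2, P3}; cheapest assignment that respects the capacities:
  P1 (cap 15, load 9): C1 — cost 9×10 = 90
  P2 (cap 10, load 10): C3 — cost 10×11 = 110
  P3 (cap 12, load 10): C2 — cost 10×6 = 60
  Shipping 260, fixed 495 → total 755.
  Any other capacity-feasible assignment to {P1, P2, P3} ships for at least 260.
Total demand is 29 and no other set of sites has combined capacity ≥ 29, so {P1, P2, P3} is the only feasible choice of open sites. Minimum: 755.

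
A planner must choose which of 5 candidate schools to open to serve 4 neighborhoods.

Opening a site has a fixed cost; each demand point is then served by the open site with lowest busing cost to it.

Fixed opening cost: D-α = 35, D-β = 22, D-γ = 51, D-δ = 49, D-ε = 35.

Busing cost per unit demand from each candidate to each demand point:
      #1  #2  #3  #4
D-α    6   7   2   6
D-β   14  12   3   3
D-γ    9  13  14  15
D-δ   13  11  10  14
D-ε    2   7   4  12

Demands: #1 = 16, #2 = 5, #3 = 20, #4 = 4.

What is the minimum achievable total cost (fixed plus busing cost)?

Open {D-β, D-ε}: assign each demand point to its cheapest open site.
  #1→D-ε 16×2=32, #2→D-ε 5×7=35, #3→D-β 20×3=60, #4→D-β 4×3=12
  busing cost 139, fixed 57 → total 196.
Compare {D-α, D-ε}: busing cost 131 + fixed 70 = 201.
Compare {D-α, D-β, D-ε}: busing cost 119 + fixed 92 = 211.
Compare {D-α}: busing cost 195 + fixed 35 = 230.
All other subsets cost ≥ 201. Minimum total cost: 196.

196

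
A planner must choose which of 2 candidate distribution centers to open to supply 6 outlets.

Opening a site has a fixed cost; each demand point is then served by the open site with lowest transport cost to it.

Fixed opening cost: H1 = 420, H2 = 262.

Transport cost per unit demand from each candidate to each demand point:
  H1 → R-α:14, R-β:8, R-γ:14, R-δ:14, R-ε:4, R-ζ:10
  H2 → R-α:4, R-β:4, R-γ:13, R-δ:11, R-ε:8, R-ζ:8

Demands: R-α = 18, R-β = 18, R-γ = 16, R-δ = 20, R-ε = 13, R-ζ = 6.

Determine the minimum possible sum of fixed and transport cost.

Open {H2}: assign each demand point to its cheapest open site.
  R-α→H2 18×4=72, R-β→H2 18×4=72, R-γ→H2 16×13=208, R-δ→H2 20×11=220, R-ε→H2 13×8=104, R-ζ→H2 6×8=48
  transport cost 724, fixed 262 → total 986.
Compare {H1, H2}: transport cost 672 + fixed 682 = 1354.
Compare {H1}: transport cost 1012 + fixed 420 = 1432.

986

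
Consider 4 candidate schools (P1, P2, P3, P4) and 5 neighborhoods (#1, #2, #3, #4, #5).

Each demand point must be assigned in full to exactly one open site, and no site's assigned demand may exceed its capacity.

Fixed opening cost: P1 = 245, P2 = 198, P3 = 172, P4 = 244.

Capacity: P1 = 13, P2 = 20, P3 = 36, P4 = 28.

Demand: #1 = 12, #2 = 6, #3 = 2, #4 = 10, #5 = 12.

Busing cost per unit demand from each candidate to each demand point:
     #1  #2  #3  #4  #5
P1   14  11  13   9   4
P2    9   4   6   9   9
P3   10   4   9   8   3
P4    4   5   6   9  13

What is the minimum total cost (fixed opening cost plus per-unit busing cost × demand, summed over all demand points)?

Open {P3, P4}; cheapest assignment that respects the capacities:
  P3 (cap 36, load 28): #2, #4, #5 — cost 6×4 + 10×8 + 12×3 = 140
  P4 (cap 28, load 14): #1, #3 — cost 12×4 + 2×6 = 60
  Shipping 200, fixed 416 → total 616.
  Any other capacity-feasible assignment to {P3, P4} ships for at least 200.
Compare {P2, P3}: its best feasible assignment gives total 630.
Compare {P1, P3}: its best feasible assignment gives total 705.
Every other set of open sites that can feasibly serve all demand totals ≥ 630 even under its best assignment. Minimum: 616.

616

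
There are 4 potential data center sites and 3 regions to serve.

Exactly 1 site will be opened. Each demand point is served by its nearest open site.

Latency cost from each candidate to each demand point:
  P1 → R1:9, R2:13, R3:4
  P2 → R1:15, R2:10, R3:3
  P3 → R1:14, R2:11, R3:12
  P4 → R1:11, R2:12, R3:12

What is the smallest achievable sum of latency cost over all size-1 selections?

Open {P1}.
  R1→P1 9, R2→P1 13, R3→P1 4  ⇒ total 26.
Compare {P2}: total 28.
Compare {P4}: total 35.
No size-1 selection does better; minimum is 26.

26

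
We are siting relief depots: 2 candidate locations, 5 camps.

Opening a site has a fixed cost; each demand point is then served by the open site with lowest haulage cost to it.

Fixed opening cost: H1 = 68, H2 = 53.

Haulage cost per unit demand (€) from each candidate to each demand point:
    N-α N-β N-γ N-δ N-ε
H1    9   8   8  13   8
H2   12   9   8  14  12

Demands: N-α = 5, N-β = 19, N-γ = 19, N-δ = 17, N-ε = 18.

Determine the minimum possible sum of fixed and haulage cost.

782

Open {H1}: assign each demand point to its cheapest open site.
  N-α→H1 5×9=45, N-β→H1 19×8=152, N-γ→H1 19×8=152, N-δ→H1 17×13=221, N-ε→H1 18×8=144
  haulage cost 714, fixed 68 → total 782.
Compare {H1, H2}: haulage cost 714 + fixed 121 = 835.
Compare {H2}: haulage cost 837 + fixed 53 = 890.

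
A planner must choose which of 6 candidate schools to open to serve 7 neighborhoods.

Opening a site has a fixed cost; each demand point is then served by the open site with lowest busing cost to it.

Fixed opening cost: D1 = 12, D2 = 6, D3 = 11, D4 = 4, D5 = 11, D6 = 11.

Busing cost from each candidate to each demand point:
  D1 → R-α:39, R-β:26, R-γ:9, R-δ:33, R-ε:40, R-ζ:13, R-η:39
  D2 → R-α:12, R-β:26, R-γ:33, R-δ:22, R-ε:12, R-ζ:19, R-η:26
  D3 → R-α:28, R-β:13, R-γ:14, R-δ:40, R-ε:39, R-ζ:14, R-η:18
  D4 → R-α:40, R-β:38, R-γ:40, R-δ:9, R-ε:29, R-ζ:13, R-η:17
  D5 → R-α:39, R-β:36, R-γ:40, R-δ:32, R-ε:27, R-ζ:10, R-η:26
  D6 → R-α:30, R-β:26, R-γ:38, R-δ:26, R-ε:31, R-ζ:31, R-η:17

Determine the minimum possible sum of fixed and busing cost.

Open {D2, D3, D4}: assign each demand point to its cheapest open site.
  R-α→D2 12, R-β→D3 13, R-γ→D3 14, R-δ→D4 9, R-ε→D2 12, R-ζ→D4 13, R-η→D4 17
  busing cost 90, fixed 21 → total 111.
Compare {D1, D2, D3, D4}: busing cost 85 + fixed 33 = 118.
Compare {D2, D3, D4, D5}: busing cost 87 + fixed 32 = 119.
Compare {D1, D2, D4}: busing cost 98 + fixed 22 = 120.
All other subsets cost ≥ 118. Minimum total cost: 111.

111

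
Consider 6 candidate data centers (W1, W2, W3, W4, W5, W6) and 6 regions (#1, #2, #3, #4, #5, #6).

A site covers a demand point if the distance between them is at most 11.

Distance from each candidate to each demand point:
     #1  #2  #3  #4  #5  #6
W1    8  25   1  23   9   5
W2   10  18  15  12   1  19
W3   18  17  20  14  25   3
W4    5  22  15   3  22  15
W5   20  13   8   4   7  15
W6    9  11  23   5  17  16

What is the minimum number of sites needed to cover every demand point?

2

Coverage sets (demand points within 11 of each site):
  W1: {#1, #3, #5, #6}
  W2: {#1, #5}
  W3: {#6}
  W4: {#1, #4}
  W5: {#3, #4, #5}
  W6: {#1, #2, #4}
No single site covers all 6 demand points.
But {W1, W6} covers everything, so the minimum is 2.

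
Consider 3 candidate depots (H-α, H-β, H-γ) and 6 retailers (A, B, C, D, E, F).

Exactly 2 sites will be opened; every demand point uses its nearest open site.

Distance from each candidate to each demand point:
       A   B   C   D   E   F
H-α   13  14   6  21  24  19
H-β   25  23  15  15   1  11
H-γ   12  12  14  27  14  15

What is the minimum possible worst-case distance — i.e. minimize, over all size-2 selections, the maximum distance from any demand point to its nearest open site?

15

Open {H-α, H-β}.
  Farthest demand point is D at distance 15 (to H-β); all others are ≤ 15.
With {H-β, H-γ} the worst case is 15.
With {H-α, H-γ} the worst case is 21.
No size-2 selection achieves below 15.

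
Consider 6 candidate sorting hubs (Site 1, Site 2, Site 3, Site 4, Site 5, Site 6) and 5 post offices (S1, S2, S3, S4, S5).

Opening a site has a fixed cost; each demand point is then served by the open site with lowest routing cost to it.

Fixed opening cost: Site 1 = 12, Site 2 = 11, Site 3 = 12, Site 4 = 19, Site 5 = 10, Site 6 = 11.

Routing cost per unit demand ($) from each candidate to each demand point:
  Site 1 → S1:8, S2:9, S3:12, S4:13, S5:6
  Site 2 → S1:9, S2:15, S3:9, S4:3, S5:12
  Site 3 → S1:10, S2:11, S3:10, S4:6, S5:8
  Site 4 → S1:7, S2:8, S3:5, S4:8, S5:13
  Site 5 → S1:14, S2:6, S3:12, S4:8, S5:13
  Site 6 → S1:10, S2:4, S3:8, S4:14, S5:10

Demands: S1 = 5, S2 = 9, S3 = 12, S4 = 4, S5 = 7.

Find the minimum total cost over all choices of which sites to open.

238

Open {Site 1, Site 2, Site 4, Site 6}: assign each demand point to its cheapest open site.
  S1→Site 4 5×7=35, S2→Site 6 9×4=36, S3→Site 4 12×5=60, S4→Site 2 4×3=12, S5→Site 1 7×6=42
  routing cost 185, fixed 53 → total 238.
Compare {Site 1, Site 4, Site 6}: routing cost 205 + fixed 42 = 247.
Compare {Site 1, Site 2, Site 4, Site 5, Site 6}: routing cost 185 + fixed 63 = 248.
Compare {Site 1, Site 2, Site 3, Site 4, Site 6}: routing cost 185 + fixed 65 = 250.
All other subsets cost ≥ 247. Minimum total cost: 238.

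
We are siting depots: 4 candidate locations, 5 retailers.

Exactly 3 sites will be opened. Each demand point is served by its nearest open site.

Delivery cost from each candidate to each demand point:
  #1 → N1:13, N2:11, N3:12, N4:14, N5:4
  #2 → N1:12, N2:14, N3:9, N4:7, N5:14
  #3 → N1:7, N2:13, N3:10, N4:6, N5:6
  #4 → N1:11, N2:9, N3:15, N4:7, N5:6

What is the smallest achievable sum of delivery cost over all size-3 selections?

36

Open {#1, #3, #4}.
  N1→#3 7, N2→#4 9, N3→#3 10, N4→#3 6, N5→#1 4  ⇒ total 36.
Compare {#1, #2, #3}: total 37.
Compare {#2, #3, #4}: total 37.
No size-3 selection does better; minimum is 36.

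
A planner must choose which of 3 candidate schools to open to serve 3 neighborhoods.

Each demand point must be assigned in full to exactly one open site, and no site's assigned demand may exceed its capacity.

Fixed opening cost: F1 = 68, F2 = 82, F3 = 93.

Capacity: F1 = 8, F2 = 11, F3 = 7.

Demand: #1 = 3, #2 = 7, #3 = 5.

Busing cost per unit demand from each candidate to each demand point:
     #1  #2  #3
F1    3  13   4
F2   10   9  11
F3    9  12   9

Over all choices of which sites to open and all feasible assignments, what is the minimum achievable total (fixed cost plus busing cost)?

Open {F1, F2}; cheapest assignment that respects the capacities:
  F1 (cap 8, load 8): #1, #3 — cost 3×3 + 5×4 = 29
  F2 (cap 11, load 7): #2 — cost 7×9 = 63
  Shipping 92, fixed 150 → total 242.
  Any other capacity-feasible assignment to {F1, F2} ships for at least 92.
Compare {F1, F3}: its best feasible assignment gives total 274.
Compare {F2, F3}: its best feasible assignment gives total 313.
Every other set of open sites that can feasibly serve all demand totals ≥ 274 even under its best assignment. Minimum: 242.

242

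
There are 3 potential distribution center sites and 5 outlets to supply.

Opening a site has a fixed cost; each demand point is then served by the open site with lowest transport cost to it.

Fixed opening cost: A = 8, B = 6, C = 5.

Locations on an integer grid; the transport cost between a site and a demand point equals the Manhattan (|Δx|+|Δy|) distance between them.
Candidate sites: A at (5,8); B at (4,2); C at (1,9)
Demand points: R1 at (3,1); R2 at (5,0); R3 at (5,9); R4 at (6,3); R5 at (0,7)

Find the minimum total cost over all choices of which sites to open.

Open {B, C}: assign each demand point to its cheapest open site.
  R1→B 2, R2→B 3, R3→C 4, R4→B 3, R5→C 3
  transport cost 15, fixed 11 → total 26.
Compare {A, B}: transport cost 15 + fixed 14 = 29.
Compare {B}: transport cost 25 + fixed 6 = 31.
Compare {A, B, C}: transport cost 12 + fixed 19 = 31.
All other subsets cost ≥ 29. Minimum total cost: 26.

26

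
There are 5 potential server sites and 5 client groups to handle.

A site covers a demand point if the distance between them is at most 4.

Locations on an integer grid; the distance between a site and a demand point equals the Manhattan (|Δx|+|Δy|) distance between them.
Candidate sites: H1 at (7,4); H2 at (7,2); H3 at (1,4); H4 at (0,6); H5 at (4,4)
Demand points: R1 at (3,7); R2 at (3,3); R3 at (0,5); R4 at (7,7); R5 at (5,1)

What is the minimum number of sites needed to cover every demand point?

3

Coverage sets (demand points within 4 of each site):
  H1: {R4}
  H2: {R5}
  H3: {R2, R3}
  H4: {R1, R3}
  H5: {R1, R2, R5}
No 2 sites suffice: every size-2 union leaves at least one demand point uncovered.
But {H1, H3, H5} covers everything, so the minimum is 3.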